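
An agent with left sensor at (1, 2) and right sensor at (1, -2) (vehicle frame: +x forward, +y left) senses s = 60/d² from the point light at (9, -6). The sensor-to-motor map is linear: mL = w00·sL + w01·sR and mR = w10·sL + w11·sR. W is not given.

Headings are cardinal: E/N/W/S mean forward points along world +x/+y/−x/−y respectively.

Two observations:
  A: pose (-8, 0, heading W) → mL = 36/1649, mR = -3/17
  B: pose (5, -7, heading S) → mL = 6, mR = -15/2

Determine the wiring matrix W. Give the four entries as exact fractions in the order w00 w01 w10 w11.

obs A: pose=(-8,0,W) → sL=3/17, sR=15/97, mL=36/1649, mR=-3/17
obs B: pose=(5,-7,S) → sL=15/2, sR=3/2, mL=6, mR=-15/2
sensor matrix S = [[3/17, 15/97], [15/2, 3/2]]; det S = -1476/1649
solve [mL_A; mL_B] = S·[w00; w01] and [mR_A; mR_B] = S·[w10; w11]:
  w00 = 1, w01 = -1, w10 = -1, w11 = 0

1 -1 -1 0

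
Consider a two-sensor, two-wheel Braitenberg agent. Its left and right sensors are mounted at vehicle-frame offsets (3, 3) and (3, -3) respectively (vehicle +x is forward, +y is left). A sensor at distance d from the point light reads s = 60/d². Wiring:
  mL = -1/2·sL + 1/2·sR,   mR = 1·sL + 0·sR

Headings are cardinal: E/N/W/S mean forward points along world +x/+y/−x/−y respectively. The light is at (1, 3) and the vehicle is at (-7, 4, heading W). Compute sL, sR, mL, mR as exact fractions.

12/25 60/137 -72/3425 12/25

left sensor world pos  = (-10, 1); dL² = 125
right sensor world pos = (-10, 7); dR² = 137
sL = 60/125 = 12/25
sR = 60/137 = 60/137
mL = -1/2·sL + 1/2·sR = -72/3425
mR = 1·sL + 0·sR = 12/25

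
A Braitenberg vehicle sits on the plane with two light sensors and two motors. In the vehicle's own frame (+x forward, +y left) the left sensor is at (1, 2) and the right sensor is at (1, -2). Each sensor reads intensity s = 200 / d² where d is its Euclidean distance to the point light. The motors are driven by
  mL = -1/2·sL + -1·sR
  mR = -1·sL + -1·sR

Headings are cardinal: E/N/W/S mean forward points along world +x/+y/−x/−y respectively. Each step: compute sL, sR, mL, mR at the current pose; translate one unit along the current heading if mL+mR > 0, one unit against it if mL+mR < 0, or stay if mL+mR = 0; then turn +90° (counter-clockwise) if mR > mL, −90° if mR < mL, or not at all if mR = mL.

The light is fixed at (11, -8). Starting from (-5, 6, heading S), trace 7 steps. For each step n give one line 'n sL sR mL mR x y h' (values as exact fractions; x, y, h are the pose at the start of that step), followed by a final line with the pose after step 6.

0 40/73 200/493 -24460/35989 -34320/35989 -5 6 S
1 100/229 100/289 -37350/66181 -51800/66181 -5 7 W
2 40/109 8/17 -1212/1853 -1552/1853 -4 7 N
3 50/113 10/17 -1555/1921 -1980/1921 -4 6 E
4 40/73 200/493 -24460/35989 -34320/35989 -5 6 S
5 100/229 100/289 -37350/66181 -51800/66181 -5 7 W
6 40/109 8/17 -1212/1853 -1552/1853 -4 7 N
final -4 6 E

n=0: pose=(-5,6,S); sL=40/73, sR=200/493; mL=-24460/35989, mR=-34320/35989; mL+mR=-58780/35989 → advance -1; mR−mL=-20/73 → turn -1·90°
n=1: pose=(-5,7,W); sL=100/229, sR=100/289; mL=-37350/66181, mR=-51800/66181; mL+mR=-89150/66181 → advance -1; mR−mL=-50/229 → turn -1·90°
n=2: pose=(-4,7,N); sL=40/109, sR=8/17; mL=-1212/1853, mR=-1552/1853; mL+mR=-2764/1853 → advance -1; mR−mL=-20/109 → turn -1·90°
n=3: pose=(-4,6,E); sL=50/113, sR=10/17; mL=-1555/1921, mR=-1980/1921; mL+mR=-3535/1921 → advance -1; mR−mL=-25/113 → turn -1·90°
n=4: pose=(-5,6,S); sL=40/73, sR=200/493; mL=-24460/35989, mR=-34320/35989; mL+mR=-58780/35989 → advance -1; mR−mL=-20/73 → turn -1·90°
n=5: pose=(-5,7,W); sL=100/229, sR=100/289; mL=-37350/66181, mR=-51800/66181; mL+mR=-89150/66181 → advance -1; mR−mL=-50/229 → turn -1·90°
n=6: pose=(-4,7,N); sL=40/109, sR=8/17; mL=-1212/1853, mR=-1552/1853; mL+mR=-2764/1853 → advance -1; mR−mL=-20/109 → turn -1·90°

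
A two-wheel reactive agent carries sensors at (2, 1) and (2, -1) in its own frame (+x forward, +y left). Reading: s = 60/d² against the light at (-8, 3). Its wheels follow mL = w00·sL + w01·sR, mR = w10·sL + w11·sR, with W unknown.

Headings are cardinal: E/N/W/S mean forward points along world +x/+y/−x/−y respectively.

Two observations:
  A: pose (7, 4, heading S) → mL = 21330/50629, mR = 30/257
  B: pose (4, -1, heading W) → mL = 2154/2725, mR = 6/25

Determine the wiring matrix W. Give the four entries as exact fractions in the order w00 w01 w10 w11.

1/2 1 1/2 0

obs A: pose=(7,4,S) → sL=60/257, sR=60/197, mL=21330/50629, mR=30/257
obs B: pose=(4,-1,W) → sL=12/25, sR=60/109, mL=2154/2725, mR=6/25
sensor matrix S = [[60/257, 60/197], [12/25, 60/109]]; det S = -487872/27592805
solve [mL_A; mL_B] = S·[w00; w01] and [mR_A; mR_B] = S·[w10; w11]:
  w00 = 1/2, w01 = 1, w10 = 1/2, w11 = 0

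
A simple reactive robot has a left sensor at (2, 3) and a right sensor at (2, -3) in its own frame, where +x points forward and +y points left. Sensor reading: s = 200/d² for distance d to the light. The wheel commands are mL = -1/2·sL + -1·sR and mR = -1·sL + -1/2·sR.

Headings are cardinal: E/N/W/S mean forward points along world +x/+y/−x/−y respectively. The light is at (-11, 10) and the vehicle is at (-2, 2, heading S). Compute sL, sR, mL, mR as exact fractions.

50/61 25/17 -1950/1037 -3225/2074

left sensor world pos  = (1, 0); dL² = 244
right sensor world pos = (-5, 0); dR² = 136
sL = 200/244 = 50/61
sR = 200/136 = 25/17
mL = -1/2·sL + -1·sR = -1950/1037
mR = -1·sL + -1/2·sR = -3225/2074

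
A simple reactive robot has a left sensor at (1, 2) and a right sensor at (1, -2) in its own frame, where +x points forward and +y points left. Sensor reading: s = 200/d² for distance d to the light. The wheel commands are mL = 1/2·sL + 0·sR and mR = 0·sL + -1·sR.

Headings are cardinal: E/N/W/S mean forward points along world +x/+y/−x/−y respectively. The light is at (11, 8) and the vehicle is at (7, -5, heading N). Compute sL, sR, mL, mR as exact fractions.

left sensor world pos  = (5, -4); dL² = 180
right sensor world pos = (9, -4); dR² = 148
sL = 200/180 = 10/9
sR = 200/148 = 50/37
mL = 1/2·sL + 0·sR = 5/9
mR = 0·sL + -1·sR = -50/37

10/9 50/37 5/9 -50/37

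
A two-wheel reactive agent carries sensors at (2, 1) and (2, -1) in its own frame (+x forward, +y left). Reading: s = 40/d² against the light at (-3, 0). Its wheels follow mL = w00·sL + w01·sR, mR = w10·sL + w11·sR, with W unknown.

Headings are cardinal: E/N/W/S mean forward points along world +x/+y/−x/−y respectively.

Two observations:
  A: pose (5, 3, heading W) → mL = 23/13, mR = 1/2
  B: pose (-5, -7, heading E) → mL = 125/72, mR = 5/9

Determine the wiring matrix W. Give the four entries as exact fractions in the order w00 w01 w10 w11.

1 1 1/2 0

obs A: pose=(5,3,W) → sL=1, sR=10/13, mL=23/13, mR=1/2
obs B: pose=(-5,-7,E) → sL=10/9, sR=5/8, mL=125/72, mR=5/9
sensor matrix S = [[1, 10/13], [10/9, 5/8]]; det S = -215/936
solve [mL_A; mL_B] = S·[w00; w01] and [mR_A; mR_B] = S·[w10; w11]:
  w00 = 1, w01 = 1, w10 = 1/2, w11 = 0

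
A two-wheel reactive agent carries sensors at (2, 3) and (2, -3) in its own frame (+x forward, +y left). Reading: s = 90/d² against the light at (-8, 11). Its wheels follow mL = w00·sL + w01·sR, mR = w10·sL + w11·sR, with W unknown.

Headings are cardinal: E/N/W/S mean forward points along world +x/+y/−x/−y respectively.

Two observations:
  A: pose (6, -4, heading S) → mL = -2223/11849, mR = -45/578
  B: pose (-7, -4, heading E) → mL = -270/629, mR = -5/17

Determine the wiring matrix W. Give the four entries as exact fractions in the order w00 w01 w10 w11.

obs A: pose=(6,-4,S) → sL=45/289, sR=9/41, mL=-2223/11849, mR=-45/578
obs B: pose=(-7,-4,E) → sL=10/17, sR=10/37, mL=-270/629, mR=-5/17
sensor matrix S = [[45/289, 9/41], [10/17, 10/37]]; det S = -38160/438413
solve [mL_A; mL_B] = S·[w00; w01] and [mR_A; mR_B] = S·[w10; w11]:
  w00 = -1/2, w01 = -1/2, w10 = -1/2, w11 = 0

-1/2 -1/2 -1/2 0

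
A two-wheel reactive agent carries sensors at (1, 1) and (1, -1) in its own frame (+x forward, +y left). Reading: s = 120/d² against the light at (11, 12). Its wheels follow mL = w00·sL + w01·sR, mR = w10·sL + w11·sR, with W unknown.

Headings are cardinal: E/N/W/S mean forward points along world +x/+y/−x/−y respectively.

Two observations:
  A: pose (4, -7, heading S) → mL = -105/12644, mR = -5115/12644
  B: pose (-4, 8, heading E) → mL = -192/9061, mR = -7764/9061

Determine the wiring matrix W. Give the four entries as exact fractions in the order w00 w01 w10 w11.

-1/2 1/2 -1 -1/2

obs A: pose=(4,-7,S) → sL=30/109, sR=15/58, mL=-105/12644, mR=-5115/12644
obs B: pose=(-4,8,E) → sL=24/41, sR=120/221, mL=-192/9061, mR=-7764/9061
sensor matrix S = [[30/109, 15/58], [24/41, 120/221]]; det S = -55620/28641821
solve [mL_A; mL_B] = S·[w00; w01] and [mR_A; mR_B] = S·[w10; w11]:
  w00 = -1/2, w01 = 1/2, w10 = -1, w11 = -1/2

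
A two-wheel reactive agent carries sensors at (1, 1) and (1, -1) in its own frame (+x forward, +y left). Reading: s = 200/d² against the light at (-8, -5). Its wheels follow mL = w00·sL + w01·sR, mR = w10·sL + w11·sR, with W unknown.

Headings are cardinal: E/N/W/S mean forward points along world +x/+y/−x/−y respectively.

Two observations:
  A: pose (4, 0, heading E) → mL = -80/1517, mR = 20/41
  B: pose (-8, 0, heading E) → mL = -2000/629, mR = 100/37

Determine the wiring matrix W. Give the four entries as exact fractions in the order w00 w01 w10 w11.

1/2 -1/2 1/2 0

obs A: pose=(4,0,E) → sL=40/41, sR=40/37, mL=-80/1517, mR=20/41
obs B: pose=(-8,0,E) → sL=200/37, sR=200/17, mL=-2000/629, mR=100/37
sensor matrix S = [[40/41, 40/37], [200/37, 200/17]]; det S = 5376000/954193
solve [mL_A; mL_B] = S·[w00; w01] and [mR_A; mR_B] = S·[w10; w11]:
  w00 = 1/2, w01 = -1/2, w10 = 1/2, w11 = 0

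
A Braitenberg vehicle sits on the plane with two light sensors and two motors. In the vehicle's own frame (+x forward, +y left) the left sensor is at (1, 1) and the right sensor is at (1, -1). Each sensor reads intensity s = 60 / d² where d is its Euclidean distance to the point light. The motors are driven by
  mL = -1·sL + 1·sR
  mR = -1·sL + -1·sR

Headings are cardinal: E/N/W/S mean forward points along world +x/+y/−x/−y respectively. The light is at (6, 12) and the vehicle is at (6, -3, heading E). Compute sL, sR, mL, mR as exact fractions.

left sensor world pos  = (7, -2); dL² = 197
right sensor world pos = (7, -4); dR² = 257
sL = 60/197 = 60/197
sR = 60/257 = 60/257
mL = -1·sL + 1·sR = -3600/50629
mR = -1·sL + -1·sR = -27240/50629

60/197 60/257 -3600/50629 -27240/50629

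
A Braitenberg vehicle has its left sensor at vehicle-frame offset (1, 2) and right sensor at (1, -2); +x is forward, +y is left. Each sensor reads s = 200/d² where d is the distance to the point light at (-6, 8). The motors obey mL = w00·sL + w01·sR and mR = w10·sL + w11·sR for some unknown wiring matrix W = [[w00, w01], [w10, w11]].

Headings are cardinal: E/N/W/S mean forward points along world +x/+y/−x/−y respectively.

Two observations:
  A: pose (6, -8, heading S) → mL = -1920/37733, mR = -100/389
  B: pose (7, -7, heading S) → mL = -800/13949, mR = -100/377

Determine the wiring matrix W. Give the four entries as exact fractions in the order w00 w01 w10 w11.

1/2 -1/2 0 -1/2

obs A: pose=(6,-8,S) → sL=40/97, sR=200/389, mL=-1920/37733, mR=-100/389
obs B: pose=(7,-7,S) → sL=200/481, sR=200/377, mL=-800/13949, mR=-100/377
sensor matrix S = [[40/97, 200/389], [200/481, 200/377]]; det S = 2624000/526337617
solve [mL_A; mL_B] = S·[w00; w01] and [mR_A; mR_B] = S·[w10; w11]:
  w00 = 1/2, w01 = -1/2, w10 = 0, w11 = -1/2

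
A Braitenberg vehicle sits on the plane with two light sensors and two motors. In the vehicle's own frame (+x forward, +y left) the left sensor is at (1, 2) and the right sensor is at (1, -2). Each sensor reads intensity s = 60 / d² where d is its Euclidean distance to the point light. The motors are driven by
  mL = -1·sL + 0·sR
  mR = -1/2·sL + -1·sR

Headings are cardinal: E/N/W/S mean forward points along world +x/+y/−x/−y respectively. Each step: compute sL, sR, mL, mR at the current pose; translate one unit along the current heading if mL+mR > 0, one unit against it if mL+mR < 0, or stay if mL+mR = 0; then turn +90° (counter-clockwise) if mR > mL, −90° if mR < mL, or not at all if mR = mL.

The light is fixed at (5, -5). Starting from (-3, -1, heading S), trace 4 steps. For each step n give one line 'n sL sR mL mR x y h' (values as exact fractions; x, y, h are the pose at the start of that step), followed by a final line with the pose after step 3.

n=0: pose=(-3,-1,S); sL=4/3, sR=60/109; mL=-4/3, mR=-398/327; mL+mR=-278/109 → advance -1; mR−mL=38/327 → turn +1·90°
n=1: pose=(-3,0,E); sL=30/49, sR=30/29; mL=-30/49, mR=-1905/1421; mL+mR=-2775/1421 → advance -1; mR−mL=-1035/1421 → turn -1·90°
n=2: pose=(-4,0,S); sL=12/13, sR=60/137; mL=-12/13, mR=-1602/1781; mL+mR=-3246/1781 → advance -1; mR−mL=42/1781 → turn +1·90°
n=3: pose=(-4,1,E); sL=15/32, sR=3/4; mL=-15/32, mR=-63/64; mL+mR=-93/64 → advance -1; mR−mL=-33/64 → turn -1·90°

0 4/3 60/109 -4/3 -398/327 -3 -1 S
1 30/49 30/29 -30/49 -1905/1421 -3 0 E
2 12/13 60/137 -12/13 -1602/1781 -4 0 S
3 15/32 3/4 -15/32 -63/64 -4 1 E
final -5 1 S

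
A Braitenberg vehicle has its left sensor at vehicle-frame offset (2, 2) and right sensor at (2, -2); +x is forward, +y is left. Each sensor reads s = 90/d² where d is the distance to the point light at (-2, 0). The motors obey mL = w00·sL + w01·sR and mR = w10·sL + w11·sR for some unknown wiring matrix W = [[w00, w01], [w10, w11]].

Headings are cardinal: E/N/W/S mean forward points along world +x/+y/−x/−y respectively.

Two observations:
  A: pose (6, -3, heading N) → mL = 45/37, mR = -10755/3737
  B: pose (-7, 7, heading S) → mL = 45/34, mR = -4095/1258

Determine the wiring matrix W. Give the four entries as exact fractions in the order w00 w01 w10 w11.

obs A: pose=(6,-3,N) → sL=90/37, sR=90/101, mL=45/37, mR=-10755/3737
obs B: pose=(-7,7,S) → sL=45/17, sR=45/37, mL=45/34, mR=-4095/1258
sensor matrix S = [[90/37, 90/101], [45/17, 45/37]]; det S = 1409400/2350573
solve [mL_A; mL_B] = S·[w00; w01] and [mR_A; mR_B] = S·[w10; w11]:
  w00 = 1/2, w01 = 0, w10 = -1, w11 = -1/2

1/2 0 -1 -1/2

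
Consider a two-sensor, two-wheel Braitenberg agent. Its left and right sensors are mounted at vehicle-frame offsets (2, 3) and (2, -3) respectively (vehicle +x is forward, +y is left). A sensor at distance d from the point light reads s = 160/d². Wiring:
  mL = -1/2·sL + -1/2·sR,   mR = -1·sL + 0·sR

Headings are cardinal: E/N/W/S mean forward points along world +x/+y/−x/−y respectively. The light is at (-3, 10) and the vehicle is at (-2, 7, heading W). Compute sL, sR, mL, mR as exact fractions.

160/37 160 -3040/37 -160/37

left sensor world pos  = (-4, 4); dL² = 37
right sensor world pos = (-4, 10); dR² = 1
sL = 160/37 = 160/37
sR = 160/1 = 160
mL = -1/2·sL + -1/2·sR = -3040/37
mR = -1·sL + 0·sR = -160/37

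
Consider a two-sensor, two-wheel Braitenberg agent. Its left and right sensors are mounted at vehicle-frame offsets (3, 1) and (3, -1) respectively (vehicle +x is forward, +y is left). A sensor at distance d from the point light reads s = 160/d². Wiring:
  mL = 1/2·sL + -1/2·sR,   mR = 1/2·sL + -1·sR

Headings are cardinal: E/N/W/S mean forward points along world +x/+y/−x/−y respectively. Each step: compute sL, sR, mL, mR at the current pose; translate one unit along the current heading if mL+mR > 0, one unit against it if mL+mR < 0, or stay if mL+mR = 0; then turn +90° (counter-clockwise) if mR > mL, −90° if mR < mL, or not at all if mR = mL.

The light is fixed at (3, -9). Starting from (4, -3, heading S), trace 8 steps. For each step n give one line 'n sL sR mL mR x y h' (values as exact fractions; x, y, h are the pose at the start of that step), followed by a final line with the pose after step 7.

0 160/13 160/9 -320/117 -1360/117 4 -3 S
1 4 40/17 14/17 -6/17 4 -2 W
2 160/101 160/101 0 -80/101 3 -2 N
3 80/29 80/17 -480/493 -1640/493 3 -3 E
4 160/9 160/13 320/117 -400/117 2 -3 S
5 40/13 2 7/13 -6/13 2 -2 W
6 160/109 160/101 -640/11009 -9360/11009 1 -2 N
7 16/5 80/13 -96/65 -296/65 1 -3 E
final 0 -3 S

n=0: pose=(4,-3,S); sL=160/13, sR=160/9; mL=-320/117, mR=-1360/117; mL+mR=-560/39 → advance -1; mR−mL=-80/9 → turn -1·90°
n=1: pose=(4,-2,W); sL=4, sR=40/17; mL=14/17, mR=-6/17; mL+mR=8/17 → advance +1; mR−mL=-20/17 → turn -1·90°
n=2: pose=(3,-2,N); sL=160/101, sR=160/101; mL=0, mR=-80/101; mL+mR=-80/101 → advance -1; mR−mL=-80/101 → turn -1·90°
n=3: pose=(3,-3,E); sL=80/29, sR=80/17; mL=-480/493, mR=-1640/493; mL+mR=-2120/493 → advance -1; mR−mL=-40/17 → turn -1·90°
n=4: pose=(2,-3,S); sL=160/9, sR=160/13; mL=320/117, mR=-400/117; mL+mR=-80/117 → advance -1; mR−mL=-80/13 → turn -1·90°
n=5: pose=(2,-2,W); sL=40/13, sR=2; mL=7/13, mR=-6/13; mL+mR=1/13 → advance +1; mR−mL=-1 → turn -1·90°
n=6: pose=(1,-2,N); sL=160/109, sR=160/101; mL=-640/11009, mR=-9360/11009; mL+mR=-10000/11009 → advance -1; mR−mL=-80/101 → turn -1·90°
n=7: pose=(1,-3,E); sL=16/5, sR=80/13; mL=-96/65, mR=-296/65; mL+mR=-392/65 → advance -1; mR−mL=-40/13 → turn -1·90°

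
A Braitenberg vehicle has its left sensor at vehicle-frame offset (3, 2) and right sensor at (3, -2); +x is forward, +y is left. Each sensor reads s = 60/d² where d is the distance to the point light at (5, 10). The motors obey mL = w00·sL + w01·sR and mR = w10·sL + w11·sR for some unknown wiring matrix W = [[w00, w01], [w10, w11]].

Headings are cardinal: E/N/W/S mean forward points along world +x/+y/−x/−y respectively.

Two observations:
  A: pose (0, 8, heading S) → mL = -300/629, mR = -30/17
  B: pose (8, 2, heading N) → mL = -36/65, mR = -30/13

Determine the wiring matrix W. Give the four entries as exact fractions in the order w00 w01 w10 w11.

-1/2 1/2 -1 0

obs A: pose=(0,8,S) → sL=30/17, sR=30/37, mL=-300/629, mR=-30/17
obs B: pose=(8,2,N) → sL=30/13, sR=6/5, mL=-36/65, mR=-30/13
sensor matrix S = [[30/17, 30/37], [30/13, 6/5]]; det S = 2016/8177
solve [mL_A; mL_B] = S·[w00; w01] and [mR_A; mR_B] = S·[w10; w11]:
  w00 = -1/2, w01 = 1/2, w10 = -1, w11 = 0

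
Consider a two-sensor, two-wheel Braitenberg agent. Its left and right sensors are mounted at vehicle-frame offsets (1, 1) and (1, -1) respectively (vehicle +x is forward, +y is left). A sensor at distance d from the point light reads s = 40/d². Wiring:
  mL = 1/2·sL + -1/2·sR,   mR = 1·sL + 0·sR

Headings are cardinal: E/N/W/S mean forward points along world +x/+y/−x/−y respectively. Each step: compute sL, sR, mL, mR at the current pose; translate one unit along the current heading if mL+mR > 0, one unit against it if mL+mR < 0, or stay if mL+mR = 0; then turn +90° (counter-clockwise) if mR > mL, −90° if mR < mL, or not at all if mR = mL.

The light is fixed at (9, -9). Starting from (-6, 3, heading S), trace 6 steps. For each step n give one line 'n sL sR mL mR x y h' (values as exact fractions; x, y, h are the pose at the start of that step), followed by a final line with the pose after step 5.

n=0: pose=(-6,3,S); sL=40/317, sR=40/377; mL=1200/119509, mR=40/317; mL+mR=16280/119509 → advance +1; mR−mL=13880/119509 → turn +1·90°
n=1: pose=(-6,2,E); sL=2/17, sR=5/37; mL=-11/1258, mR=2/17; mL+mR=137/1258 → advance +1; mR−mL=159/1258 → turn +1·90°
n=2: pose=(-5,2,N); sL=40/369, sR=40/313; mL=-1120/115497, mR=40/369; mL+mR=3800/38499 → advance +1; mR−mL=13640/115497 → turn +1·90°
n=3: pose=(-5,3,W); sL=20/173, sR=20/197; mL=240/34081, mR=20/173; mL+mR=4180/34081 → advance +1; mR−mL=3700/34081 → turn +1·90°
n=4: pose=(-6,3,S); sL=40/317, sR=40/377; mL=1200/119509, mR=40/317; mL+mR=16280/119509 → advance +1; mR−mL=13880/119509 → turn +1·90°
n=5: pose=(-6,2,E); sL=2/17, sR=5/37; mL=-11/1258, mR=2/17; mL+mR=137/1258 → advance +1; mR−mL=159/1258 → turn +1·90°

0 40/317 40/377 1200/119509 40/317 -6 3 S
1 2/17 5/37 -11/1258 2/17 -6 2 E
2 40/369 40/313 -1120/115497 40/369 -5 2 N
3 20/173 20/197 240/34081 20/173 -5 3 W
4 40/317 40/377 1200/119509 40/317 -6 3 S
5 2/17 5/37 -11/1258 2/17 -6 2 E
final -5 2 N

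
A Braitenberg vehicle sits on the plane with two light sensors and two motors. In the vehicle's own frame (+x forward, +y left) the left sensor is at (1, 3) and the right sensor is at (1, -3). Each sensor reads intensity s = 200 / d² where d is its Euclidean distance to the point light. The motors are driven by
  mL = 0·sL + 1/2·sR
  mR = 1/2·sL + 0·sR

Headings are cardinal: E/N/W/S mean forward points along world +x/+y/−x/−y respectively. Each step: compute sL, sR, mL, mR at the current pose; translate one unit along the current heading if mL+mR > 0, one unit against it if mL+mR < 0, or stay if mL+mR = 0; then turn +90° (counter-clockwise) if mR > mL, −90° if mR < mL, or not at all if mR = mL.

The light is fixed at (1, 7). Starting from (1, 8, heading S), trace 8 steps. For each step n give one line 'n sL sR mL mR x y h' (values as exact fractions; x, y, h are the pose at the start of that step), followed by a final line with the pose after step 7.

0 200/9 200/9 100/9 100/9 1 8 S
1 20 20 10 10 1 7 S
2 200/13 200/13 100/13 100/13 1 6 S
3 100/9 100/9 50/9 50/9 1 5 S
4 8 8 4 4 1 4 S
5 100/17 100/17 50/17 50/17 1 3 S
6 40/9 40/9 20/9 20/9 1 2 S
7 100/29 100/29 50/29 50/29 1 1 S
final 1 0 S

n=0: pose=(1,8,S); sL=200/9, sR=200/9; mL=100/9, mR=100/9; mL+mR=200/9 → advance +1; mR−mL=0 → turn +0·90°
n=1: pose=(1,7,S); sL=20, sR=20; mL=10, mR=10; mL+mR=20 → advance +1; mR−mL=0 → turn +0·90°
n=2: pose=(1,6,S); sL=200/13, sR=200/13; mL=100/13, mR=100/13; mL+mR=200/13 → advance +1; mR−mL=0 → turn +0·90°
n=3: pose=(1,5,S); sL=100/9, sR=100/9; mL=50/9, mR=50/9; mL+mR=100/9 → advance +1; mR−mL=0 → turn +0·90°
n=4: pose=(1,4,S); sL=8, sR=8; mL=4, mR=4; mL+mR=8 → advance +1; mR−mL=0 → turn +0·90°
n=5: pose=(1,3,S); sL=100/17, sR=100/17; mL=50/17, mR=50/17; mL+mR=100/17 → advance +1; mR−mL=0 → turn +0·90°
n=6: pose=(1,2,S); sL=40/9, sR=40/9; mL=20/9, mR=20/9; mL+mR=40/9 → advance +1; mR−mL=0 → turn +0·90°
n=7: pose=(1,1,S); sL=100/29, sR=100/29; mL=50/29, mR=50/29; mL+mR=100/29 → advance +1; mR−mL=0 → turn +0·90°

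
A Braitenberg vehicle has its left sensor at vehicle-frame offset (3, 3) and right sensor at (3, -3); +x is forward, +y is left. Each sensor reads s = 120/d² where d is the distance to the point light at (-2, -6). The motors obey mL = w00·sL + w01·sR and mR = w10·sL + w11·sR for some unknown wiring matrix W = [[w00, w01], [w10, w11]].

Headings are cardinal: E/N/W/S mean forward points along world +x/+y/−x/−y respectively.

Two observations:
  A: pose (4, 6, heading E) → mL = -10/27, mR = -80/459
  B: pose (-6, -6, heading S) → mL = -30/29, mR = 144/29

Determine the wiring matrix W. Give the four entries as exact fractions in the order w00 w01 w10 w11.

0 -1/2 1/2 -1/2

obs A: pose=(4,6,E) → sL=20/51, sR=20/27, mL=-10/27, mR=-80/459
obs B: pose=(-6,-6,S) → sL=12, sR=60/29, mL=-30/29, mR=144/29
sensor matrix S = [[20/51, 20/27], [12, 60/29]]; det S = -35840/4437
solve [mL_A; mL_B] = S·[w00; w01] and [mR_A; mR_B] = S·[w10; w11]:
  w00 = 0, w01 = -1/2, w10 = 1/2, w11 = -1/2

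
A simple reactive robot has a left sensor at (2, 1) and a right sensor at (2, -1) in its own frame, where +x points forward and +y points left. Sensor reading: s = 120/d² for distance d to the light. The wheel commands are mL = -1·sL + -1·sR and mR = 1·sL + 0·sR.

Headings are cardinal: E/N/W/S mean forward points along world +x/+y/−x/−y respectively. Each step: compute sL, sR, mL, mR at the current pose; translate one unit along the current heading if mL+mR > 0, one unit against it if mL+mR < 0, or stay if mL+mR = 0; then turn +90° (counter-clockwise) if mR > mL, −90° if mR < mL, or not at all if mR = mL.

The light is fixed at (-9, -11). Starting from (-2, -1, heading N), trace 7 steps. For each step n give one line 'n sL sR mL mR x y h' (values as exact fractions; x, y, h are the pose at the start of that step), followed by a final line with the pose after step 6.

0 2/3 15/26 -97/78 2/3 -2 -1 N
1 120/89 24/25 -5136/2225 120/89 -2 -2 W
2 12/13 60/49 -1368/637 12/13 -1 -2 S
3 120/221 120/181 -48240/40001 120/221 -1 -1 E
4 2/3 15/26 -97/78 2/3 -2 -1 N
5 120/89 24/25 -5136/2225 120/89 -2 -2 W
6 12/13 60/49 -1368/637 12/13 -1 -2 S
final -1 -1 E

n=0: pose=(-2,-1,N); sL=2/3, sR=15/26; mL=-97/78, mR=2/3; mL+mR=-15/26 → advance -1; mR−mL=149/78 → turn +1·90°
n=1: pose=(-2,-2,W); sL=120/89, sR=24/25; mL=-5136/2225, mR=120/89; mL+mR=-24/25 → advance -1; mR−mL=8136/2225 → turn +1·90°
n=2: pose=(-1,-2,S); sL=12/13, sR=60/49; mL=-1368/637, mR=12/13; mL+mR=-60/49 → advance -1; mR−mL=1956/637 → turn +1·90°
n=3: pose=(-1,-1,E); sL=120/221, sR=120/181; mL=-48240/40001, mR=120/221; mL+mR=-120/181 → advance -1; mR−mL=69960/40001 → turn +1·90°
n=4: pose=(-2,-1,N); sL=2/3, sR=15/26; mL=-97/78, mR=2/3; mL+mR=-15/26 → advance -1; mR−mL=149/78 → turn +1·90°
n=5: pose=(-2,-2,W); sL=120/89, sR=24/25; mL=-5136/2225, mR=120/89; mL+mR=-24/25 → advance -1; mR−mL=8136/2225 → turn +1·90°
n=6: pose=(-1,-2,S); sL=12/13, sR=60/49; mL=-1368/637, mR=12/13; mL+mR=-60/49 → advance -1; mR−mL=1956/637 → turn +1·90°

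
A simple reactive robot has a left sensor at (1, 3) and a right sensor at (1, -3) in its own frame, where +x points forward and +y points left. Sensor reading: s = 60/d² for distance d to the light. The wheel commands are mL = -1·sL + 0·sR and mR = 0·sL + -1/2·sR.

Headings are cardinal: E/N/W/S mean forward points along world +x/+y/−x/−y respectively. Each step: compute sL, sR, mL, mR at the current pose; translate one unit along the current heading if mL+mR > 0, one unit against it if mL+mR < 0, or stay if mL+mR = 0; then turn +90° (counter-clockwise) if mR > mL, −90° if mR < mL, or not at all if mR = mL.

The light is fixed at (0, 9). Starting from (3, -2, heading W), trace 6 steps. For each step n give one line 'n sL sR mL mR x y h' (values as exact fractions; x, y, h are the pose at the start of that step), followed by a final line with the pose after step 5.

0 3/10 15/17 -3/10 -15/34 3 -2 W
1 60/101 60/149 -60/101 -30/149 4 -2 N
2 10/39 2/3 -10/39 -1/3 4 -3 W
3 12/25 12/37 -12/25 -6/37 5 -3 N
4 15/68 15/29 -15/68 -15/58 5 -4 W
5 20/51 4/15 -20/51 -2/15 6 -4 N
final 6 -5 W

n=0: pose=(3,-2,W); sL=3/10, sR=15/17; mL=-3/10, mR=-15/34; mL+mR=-63/85 → advance -1; mR−mL=-12/85 → turn -1·90°
n=1: pose=(4,-2,N); sL=60/101, sR=60/149; mL=-60/101, mR=-30/149; mL+mR=-11970/15049 → advance -1; mR−mL=5910/15049 → turn +1·90°
n=2: pose=(4,-3,W); sL=10/39, sR=2/3; mL=-10/39, mR=-1/3; mL+mR=-23/39 → advance -1; mR−mL=-1/13 → turn -1·90°
n=3: pose=(5,-3,N); sL=12/25, sR=12/37; mL=-12/25, mR=-6/37; mL+mR=-594/925 → advance -1; mR−mL=294/925 → turn +1·90°
n=4: pose=(5,-4,W); sL=15/68, sR=15/29; mL=-15/68, mR=-15/58; mL+mR=-945/1972 → advance -1; mR−mL=-75/1972 → turn -1·90°
n=5: pose=(6,-4,N); sL=20/51, sR=4/15; mL=-20/51, mR=-2/15; mL+mR=-134/255 → advance -1; mR−mL=22/85 → turn +1·90°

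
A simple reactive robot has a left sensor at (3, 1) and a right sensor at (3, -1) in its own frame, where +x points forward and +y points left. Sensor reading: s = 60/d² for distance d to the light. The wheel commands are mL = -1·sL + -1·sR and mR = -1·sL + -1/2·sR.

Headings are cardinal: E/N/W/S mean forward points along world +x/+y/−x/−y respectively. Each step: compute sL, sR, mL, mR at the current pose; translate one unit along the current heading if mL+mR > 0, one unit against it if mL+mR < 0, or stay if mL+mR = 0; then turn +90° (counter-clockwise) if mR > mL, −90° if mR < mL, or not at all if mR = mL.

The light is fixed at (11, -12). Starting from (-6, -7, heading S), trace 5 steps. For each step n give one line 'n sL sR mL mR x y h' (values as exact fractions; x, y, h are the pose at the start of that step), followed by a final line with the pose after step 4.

0 3/13 15/82 -441/1066 -687/2132 -6 -7 S
1 12/49 60/221 -5592/10829 -4122/10829 -6 -6 E
2 30/221 6/37 -2436/8177 -1773/8177 -7 -6 N
3 60/457 20/159 -18680/72663 -14110/72663 -7 -7 W
4 3/13 15/82 -441/1066 -687/2132 -6 -7 S
final -6 -6 E

n=0: pose=(-6,-7,S); sL=3/13, sR=15/82; mL=-441/1066, mR=-687/2132; mL+mR=-1569/2132 → advance -1; mR−mL=15/164 → turn +1·90°
n=1: pose=(-6,-6,E); sL=12/49, sR=60/221; mL=-5592/10829, mR=-4122/10829; mL+mR=-9714/10829 → advance -1; mR−mL=30/221 → turn +1·90°
n=2: pose=(-7,-6,N); sL=30/221, sR=6/37; mL=-2436/8177, mR=-1773/8177; mL+mR=-4209/8177 → advance -1; mR−mL=3/37 → turn +1·90°
n=3: pose=(-7,-7,W); sL=60/457, sR=20/159; mL=-18680/72663, mR=-14110/72663; mL+mR=-10930/24221 → advance -1; mR−mL=10/159 → turn +1·90°
n=4: pose=(-6,-7,S); sL=3/13, sR=15/82; mL=-441/1066, mR=-687/2132; mL+mR=-1569/2132 → advance -1; mR−mL=15/164 → turn +1·90°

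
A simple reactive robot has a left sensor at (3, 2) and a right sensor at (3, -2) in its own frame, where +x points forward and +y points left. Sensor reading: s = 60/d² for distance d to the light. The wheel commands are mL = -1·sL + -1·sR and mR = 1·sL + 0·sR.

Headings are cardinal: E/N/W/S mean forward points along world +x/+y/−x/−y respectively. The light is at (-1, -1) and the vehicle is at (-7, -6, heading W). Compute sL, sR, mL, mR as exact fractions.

6/13 2/3 -44/39 6/13

left sensor world pos  = (-10, -8); dL² = 130
right sensor world pos = (-10, -4); dR² = 90
sL = 60/130 = 6/13
sR = 60/90 = 2/3
mL = -1·sL + -1·sR = -44/39
mR = 1·sL + 0·sR = 6/13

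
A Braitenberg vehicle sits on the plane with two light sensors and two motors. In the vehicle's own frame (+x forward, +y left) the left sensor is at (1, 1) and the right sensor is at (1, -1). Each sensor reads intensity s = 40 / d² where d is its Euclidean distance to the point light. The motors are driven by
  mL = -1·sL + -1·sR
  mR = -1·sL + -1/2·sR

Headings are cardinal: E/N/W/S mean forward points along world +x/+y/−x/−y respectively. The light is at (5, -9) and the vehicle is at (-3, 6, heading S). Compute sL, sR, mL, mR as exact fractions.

left sensor world pos  = (-2, 5); dL² = 245
right sensor world pos = (-4, 5); dR² = 277
sL = 40/245 = 8/49
sR = 40/277 = 40/277
mL = -1·sL + -1·sR = -4176/13573
mR = -1·sL + -1/2·sR = -3196/13573

8/49 40/277 -4176/13573 -3196/13573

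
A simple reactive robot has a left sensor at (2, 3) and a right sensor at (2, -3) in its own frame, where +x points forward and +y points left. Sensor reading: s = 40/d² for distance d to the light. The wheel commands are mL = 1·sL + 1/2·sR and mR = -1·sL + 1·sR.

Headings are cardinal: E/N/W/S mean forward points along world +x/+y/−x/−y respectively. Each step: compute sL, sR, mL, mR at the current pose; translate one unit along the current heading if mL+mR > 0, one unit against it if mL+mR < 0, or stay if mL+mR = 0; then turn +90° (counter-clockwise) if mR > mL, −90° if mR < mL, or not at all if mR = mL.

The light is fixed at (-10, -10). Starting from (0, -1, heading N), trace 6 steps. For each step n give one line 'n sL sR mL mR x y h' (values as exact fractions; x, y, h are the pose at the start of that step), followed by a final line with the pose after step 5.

n=0: pose=(0,-1,N); sL=4/17, sR=4/29; mL=150/493, mR=-48/493; mL+mR=6/29 → advance +1; mR−mL=-198/493 → turn -1·90°
n=1: pose=(0,0,E); sL=40/313, sR=40/193; mL=13980/60409, mR=4800/60409; mL+mR=60/193 → advance +1; mR−mL=-9180/60409 → turn -1·90°
n=2: pose=(1,0,S); sL=2/13, sR=5/16; mL=129/416, mR=33/208; mL+mR=15/32 → advance +1; mR−mL=-63/416 → turn -1·90°
n=3: pose=(1,-1,W); sL=40/117, sR=8/45; mL=28/65, mR=-32/195; mL+mR=4/15 → advance +1; mR−mL=-116/195 → turn -1·90°
n=4: pose=(0,-1,N); sL=4/17, sR=4/29; mL=150/493, mR=-48/493; mL+mR=6/29 → advance +1; mR−mL=-198/493 → turn -1·90°
n=5: pose=(0,0,E); sL=40/313, sR=40/193; mL=13980/60409, mR=4800/60409; mL+mR=60/193 → advance +1; mR−mL=-9180/60409 → turn -1·90°

0 4/17 4/29 150/493 -48/493 0 -1 N
1 40/313 40/193 13980/60409 4800/60409 0 0 E
2 2/13 5/16 129/416 33/208 1 0 S
3 40/117 8/45 28/65 -32/195 1 -1 W
4 4/17 4/29 150/493 -48/493 0 -1 N
5 40/313 40/193 13980/60409 4800/60409 0 0 E
final 1 0 S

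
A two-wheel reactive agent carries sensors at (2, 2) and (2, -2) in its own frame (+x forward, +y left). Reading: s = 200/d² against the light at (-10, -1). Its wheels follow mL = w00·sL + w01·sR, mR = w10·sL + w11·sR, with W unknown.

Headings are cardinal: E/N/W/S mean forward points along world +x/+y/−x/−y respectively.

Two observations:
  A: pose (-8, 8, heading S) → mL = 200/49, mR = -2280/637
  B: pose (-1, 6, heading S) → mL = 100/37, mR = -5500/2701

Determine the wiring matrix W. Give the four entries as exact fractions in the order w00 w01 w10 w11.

0 1 -1/2 -1/2

obs A: pose=(-8,8,S) → sL=40/13, sR=200/49, mL=200/49, mR=-2280/637
obs B: pose=(-1,6,S) → sL=100/73, sR=100/37, mL=100/37, mR=-5500/2701
sensor matrix S = [[40/13, 200/49], [100/73, 100/37]]; det S = 4688000/1720537
solve [mL_A; mL_B] = S·[w00; w01] and [mR_A; mR_B] = S·[w10; w11]:
  w00 = 0, w01 = 1, w10 = -1/2, w11 = -1/2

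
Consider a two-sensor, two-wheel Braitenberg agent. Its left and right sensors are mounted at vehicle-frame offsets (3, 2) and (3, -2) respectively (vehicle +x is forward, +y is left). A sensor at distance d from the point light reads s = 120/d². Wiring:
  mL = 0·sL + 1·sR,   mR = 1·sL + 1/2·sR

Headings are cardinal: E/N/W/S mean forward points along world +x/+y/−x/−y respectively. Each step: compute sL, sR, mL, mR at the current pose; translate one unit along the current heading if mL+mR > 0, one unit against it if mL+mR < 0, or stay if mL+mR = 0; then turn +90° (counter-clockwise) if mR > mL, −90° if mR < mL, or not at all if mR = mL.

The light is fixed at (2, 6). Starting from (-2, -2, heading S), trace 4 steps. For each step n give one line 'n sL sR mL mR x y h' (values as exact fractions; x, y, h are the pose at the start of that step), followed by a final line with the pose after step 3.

n=0: pose=(-2,-2,S); sL=24/25, sR=120/157; mL=120/157, mR=5268/3925; mL+mR=8268/3925 → advance +1; mR−mL=2268/3925 → turn +1·90°
n=1: pose=(-2,-3,E); sL=12/5, sR=60/61; mL=60/61, mR=882/305; mL+mR=1182/305 → advance +1; mR−mL=582/305 → turn +1·90°
n=2: pose=(-1,-3,N); sL=120/61, sR=120/37; mL=120/37, mR=8100/2257; mL+mR=15420/2257 → advance +1; mR−mL=780/2257 → turn +1·90°
n=3: pose=(-1,-2,W); sL=15/17, sR=5/3; mL=5/3, mR=175/102; mL+mR=115/34 → advance +1; mR−mL=5/102 → turn +1·90°

0 24/25 120/157 120/157 5268/3925 -2 -2 S
1 12/5 60/61 60/61 882/305 -2 -3 E
2 120/61 120/37 120/37 8100/2257 -1 -3 N
3 15/17 5/3 5/3 175/102 -1 -2 W
final -2 -2 S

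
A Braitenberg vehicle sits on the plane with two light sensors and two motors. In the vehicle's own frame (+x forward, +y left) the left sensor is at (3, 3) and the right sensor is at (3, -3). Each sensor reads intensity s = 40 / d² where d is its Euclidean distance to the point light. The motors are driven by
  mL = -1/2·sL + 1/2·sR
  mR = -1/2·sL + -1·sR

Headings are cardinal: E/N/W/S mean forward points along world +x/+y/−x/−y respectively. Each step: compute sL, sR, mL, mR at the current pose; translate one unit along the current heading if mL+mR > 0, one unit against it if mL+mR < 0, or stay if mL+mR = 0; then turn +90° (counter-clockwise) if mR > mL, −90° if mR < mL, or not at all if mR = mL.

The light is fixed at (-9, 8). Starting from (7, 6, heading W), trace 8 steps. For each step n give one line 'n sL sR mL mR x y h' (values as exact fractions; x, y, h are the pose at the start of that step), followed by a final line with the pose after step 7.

n=0: pose=(7,6,W); sL=20/97, sR=4/17; mL=24/1649, mR=-558/1649; mL+mR=-534/1649 → advance -1; mR−mL=-6/17 → turn -1·90°
n=1: pose=(8,6,N); sL=40/197, sR=40/401; mL=-4080/78997, mR=-15900/78997; mL+mR=-19980/78997 → advance -1; mR−mL=-60/401 → turn -1·90°
n=2: pose=(8,5,E); sL=1/10, sR=10/109; mL=-9/2180, mR=-309/2180; mL+mR=-159/1090 → advance -1; mR−mL=-15/109 → turn -1·90°
n=3: pose=(7,5,S); sL=40/397, sR=8/41; mL=768/16277, mR=-3996/16277; mL+mR=-3228/16277 → advance -1; mR−mL=-12/41 → turn -1·90°
n=4: pose=(7,6,W); sL=20/97, sR=4/17; mL=24/1649, mR=-558/1649; mL+mR=-534/1649 → advance -1; mR−mL=-6/17 → turn -1·90°
n=5: pose=(8,6,N); sL=40/197, sR=40/401; mL=-4080/78997, mR=-15900/78997; mL+mR=-19980/78997 → advance -1; mR−mL=-60/401 → turn -1·90°
n=6: pose=(8,5,E); sL=1/10, sR=10/109; mL=-9/2180, mR=-309/2180; mL+mR=-159/1090 → advance -1; mR−mL=-15/109 → turn -1·90°
n=7: pose=(7,5,S); sL=40/397, sR=8/41; mL=768/16277, mR=-3996/16277; mL+mR=-3228/16277 → advance -1; mR−mL=-12/41 → turn -1·90°

0 20/97 4/17 24/1649 -558/1649 7 6 W
1 40/197 40/401 -4080/78997 -15900/78997 8 6 N
2 1/10 10/109 -9/2180 -309/2180 8 5 E
3 40/397 8/41 768/16277 -3996/16277 7 5 S
4 20/97 4/17 24/1649 -558/1649 7 6 W
5 40/197 40/401 -4080/78997 -15900/78997 8 6 N
6 1/10 10/109 -9/2180 -309/2180 8 5 E
7 40/397 8/41 768/16277 -3996/16277 7 5 S
final 7 6 W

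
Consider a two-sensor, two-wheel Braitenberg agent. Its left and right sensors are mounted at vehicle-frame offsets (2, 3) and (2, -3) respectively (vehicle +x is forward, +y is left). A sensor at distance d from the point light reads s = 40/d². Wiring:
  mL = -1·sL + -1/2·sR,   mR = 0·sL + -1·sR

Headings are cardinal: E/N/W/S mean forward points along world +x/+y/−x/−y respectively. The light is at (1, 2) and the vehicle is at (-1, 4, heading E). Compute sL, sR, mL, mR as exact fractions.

8/5 40 -108/5 -40

left sensor world pos  = (1, 7); dL² = 25
right sensor world pos = (1, 1); dR² = 1
sL = 40/25 = 8/5
sR = 40/1 = 40
mL = -1·sL + -1/2·sR = -108/5
mR = 0·sL + -1·sR = -40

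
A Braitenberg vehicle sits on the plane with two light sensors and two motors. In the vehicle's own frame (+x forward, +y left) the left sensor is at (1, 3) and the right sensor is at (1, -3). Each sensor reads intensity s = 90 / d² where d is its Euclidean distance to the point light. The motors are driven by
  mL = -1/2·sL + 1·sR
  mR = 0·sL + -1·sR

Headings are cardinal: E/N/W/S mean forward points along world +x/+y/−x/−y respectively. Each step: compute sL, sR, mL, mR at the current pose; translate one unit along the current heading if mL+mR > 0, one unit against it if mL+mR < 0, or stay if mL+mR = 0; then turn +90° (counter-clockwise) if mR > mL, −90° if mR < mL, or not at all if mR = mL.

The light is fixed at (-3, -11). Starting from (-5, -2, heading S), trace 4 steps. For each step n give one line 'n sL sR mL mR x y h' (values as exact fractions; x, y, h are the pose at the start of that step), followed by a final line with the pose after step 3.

n=0: pose=(-5,-2,S); sL=18/13, sR=90/89; mL=369/1157, mR=-90/89; mL+mR=-9/13 → advance -1; mR−mL=-1539/1157 → turn -1·90°
n=1: pose=(-5,-1,W); sL=45/29, sR=45/89; mL=-1395/5162, mR=-45/89; mL+mR=-45/58 → advance -1; mR−mL=-1215/5162 → turn -1·90°
n=2: pose=(-4,-1,N); sL=90/137, sR=18/25; mL=1341/3425, mR=-18/25; mL+mR=-45/137 → advance -1; mR−mL=-3807/3425 → turn -1·90°
n=3: pose=(-4,-2,E); sL=5/8, sR=5/2; mL=35/16, mR=-5/2; mL+mR=-5/16 → advance -1; mR−mL=-75/16 → turn -1·90°

0 18/13 90/89 369/1157 -90/89 -5 -2 S
1 45/29 45/89 -1395/5162 -45/89 -5 -1 W
2 90/137 18/25 1341/3425 -18/25 -4 -1 N
3 5/8 5/2 35/16 -5/2 -4 -2 E
final -5 -2 S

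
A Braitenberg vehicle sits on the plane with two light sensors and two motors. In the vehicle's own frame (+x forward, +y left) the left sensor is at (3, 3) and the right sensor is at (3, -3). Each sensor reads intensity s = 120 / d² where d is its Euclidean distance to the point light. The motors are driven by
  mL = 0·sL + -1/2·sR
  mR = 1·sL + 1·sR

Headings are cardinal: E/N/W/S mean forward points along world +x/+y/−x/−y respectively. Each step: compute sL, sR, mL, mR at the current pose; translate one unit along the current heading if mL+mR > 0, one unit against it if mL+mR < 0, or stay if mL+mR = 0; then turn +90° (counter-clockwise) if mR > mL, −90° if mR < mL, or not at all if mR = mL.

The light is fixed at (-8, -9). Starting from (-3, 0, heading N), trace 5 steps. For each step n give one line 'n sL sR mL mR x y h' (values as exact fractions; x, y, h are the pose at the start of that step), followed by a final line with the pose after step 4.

0 30/37 15/26 -15/52 1335/962 -3 0 N
1 120/53 120/173 -60/173 27120/9169 -3 1 W
2 60/49 12/5 -6/5 888/245 -4 1 S
3 120/193 24/17 -12/17 6672/3281 -4 0 E
4 30/37 15/26 -15/52 1335/962 -3 0 N
final -3 1 W

n=0: pose=(-3,0,N); sL=30/37, sR=15/26; mL=-15/52, mR=1335/962; mL+mR=2115/1924 → advance +1; mR−mL=3225/1924 → turn +1·90°
n=1: pose=(-3,1,W); sL=120/53, sR=120/173; mL=-60/173, mR=27120/9169; mL+mR=23940/9169 → advance +1; mR−mL=30300/9169 → turn +1·90°
n=2: pose=(-4,1,S); sL=60/49, sR=12/5; mL=-6/5, mR=888/245; mL+mR=594/245 → advance +1; mR−mL=1182/245 → turn +1·90°
n=3: pose=(-4,0,E); sL=120/193, sR=24/17; mL=-12/17, mR=6672/3281; mL+mR=4356/3281 → advance +1; mR−mL=8988/3281 → turn +1·90°
n=4: pose=(-3,0,N); sL=30/37, sR=15/26; mL=-15/52, mR=1335/962; mL+mR=2115/1924 → advance +1; mR−mL=3225/1924 → turn +1·90°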